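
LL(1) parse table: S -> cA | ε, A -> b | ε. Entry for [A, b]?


For [A, b]: 'b' ∈ FIRST(b)
Entry: A -> b


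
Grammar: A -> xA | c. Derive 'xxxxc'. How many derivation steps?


Derivation: A => xA => xxA => xxxA => xxxxA => xxxxc
Steps: 5


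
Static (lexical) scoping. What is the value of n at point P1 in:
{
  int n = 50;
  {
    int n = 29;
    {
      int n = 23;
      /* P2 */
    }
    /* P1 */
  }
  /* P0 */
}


n declared in the same block as P1
n = 29


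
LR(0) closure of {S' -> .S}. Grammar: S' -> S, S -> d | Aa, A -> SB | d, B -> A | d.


Start: S' -> .S
For each item with dot before a nonterminal B, add B -> .γ for every B-production
Closure: [S' -> .S, S -> .d, S -> .Aa, A -> .SB, A -> .d]


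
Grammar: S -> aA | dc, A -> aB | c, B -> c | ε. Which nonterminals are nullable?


A nonterminal is nullable iff some alternative derives ε (directly, or every symbol in it is nullable)
Nullable: {B}


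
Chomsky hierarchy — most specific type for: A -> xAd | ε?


Single nonterminal LHS, but x^n d^n is not regular
Classification: Type 2 (Context-Free)


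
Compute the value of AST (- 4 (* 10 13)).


Evaluate inner: (* 10 13) = 130
Evaluate root: (- 4 130) = -126
Result: -126


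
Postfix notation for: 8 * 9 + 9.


Left to right (same or higher precedence on left)
Postfix: 8 9 * 9 +


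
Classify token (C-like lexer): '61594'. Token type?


Pattern: digits only
Type: INTEGER_LITERAL


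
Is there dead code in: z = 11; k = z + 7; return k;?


z is read by k's definition; k is returned
No dead code


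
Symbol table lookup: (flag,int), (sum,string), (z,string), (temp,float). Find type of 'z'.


Lookup 'z' → type string


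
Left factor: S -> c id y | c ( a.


Common prefix: 'c'
Factored: S -> c S', S' -> id y | ( a


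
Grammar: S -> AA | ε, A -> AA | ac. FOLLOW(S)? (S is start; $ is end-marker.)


$ ∈ FOLLOW(S). For each A -> αBβ: add FIRST(β)\{ε} to FOLLOW(B); if β nullable, add FOLLOW(A).
FOLLOW(S) = {$}


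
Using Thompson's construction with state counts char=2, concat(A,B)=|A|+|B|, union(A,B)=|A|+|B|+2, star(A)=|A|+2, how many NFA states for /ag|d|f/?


Syntax tree has 4 char leaf(s), 2 union(s), 0 star(s)
chars contribute 4×2 = 8; each union adds +2; each star adds +2
Total: 8 + 4 + 0 = 12 states


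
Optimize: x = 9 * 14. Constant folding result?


9 * 14 = 126 at compile time
Optimized: x = 126


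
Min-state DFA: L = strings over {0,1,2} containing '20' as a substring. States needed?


KMP-style automaton: 2 progress states + 1 absorbing accept = 3
Minimal DFA: 3 states


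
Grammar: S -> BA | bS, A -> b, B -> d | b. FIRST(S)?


Per alternative of S: FIRST(BA) = {b, d}; FIRST(bS) = {b}
FIRST(S) = {b, d}


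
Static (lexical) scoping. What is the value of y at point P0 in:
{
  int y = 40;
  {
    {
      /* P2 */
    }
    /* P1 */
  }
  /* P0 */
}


y declared in the same block as P0
y = 40


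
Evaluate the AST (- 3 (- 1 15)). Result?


Evaluate inner: (- 1 15) = -14
Evaluate root: (- 3 -14) = 17
Result: 17


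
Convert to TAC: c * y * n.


Break into single-operator statements:
t1 = c * y
t2 = t1 * n


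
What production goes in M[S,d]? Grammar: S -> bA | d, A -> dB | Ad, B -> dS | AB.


For [S, d]: 'd' ∈ FIRST(d)
Entry: S -> d


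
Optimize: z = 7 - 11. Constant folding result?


7 - 11 = -4 at compile time
Optimized: z = -4


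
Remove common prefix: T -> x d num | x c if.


Common prefix: 'x'
Factored: T -> x T', T' -> d num | c if


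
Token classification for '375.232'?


Pattern: digits with a decimal point
Type: FLOAT_LITERAL


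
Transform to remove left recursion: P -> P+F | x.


Left-recursive alternatives: P+F; non-recursive: x
Introduce P': P -> xP', P' -> +FP' | ε


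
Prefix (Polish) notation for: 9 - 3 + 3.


left-to-right (same/higher precedence on left): tree is (+ (- 9 3) 3)
Prefix: + - 9 3 3


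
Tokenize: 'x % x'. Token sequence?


Scan left to right, longest-match per lexeme
Tokens: ID(x), OP(%), ID(x)


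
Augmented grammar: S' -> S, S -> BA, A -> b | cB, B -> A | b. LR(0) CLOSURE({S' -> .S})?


Start: S' -> .S
For each item with dot before a nonterminal B, add B -> .γ for every B-production
Closure: [S' -> .S, S -> .BA, B -> .A, B -> .b, A -> .b, A -> .cB]


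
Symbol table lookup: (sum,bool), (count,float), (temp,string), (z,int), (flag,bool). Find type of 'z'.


Lookup 'z' → type int


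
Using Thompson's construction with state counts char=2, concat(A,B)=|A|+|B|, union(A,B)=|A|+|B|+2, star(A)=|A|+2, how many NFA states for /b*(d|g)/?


Syntax tree has 3 char leaf(s), 1 union(s), 1 star(s)
chars contribute 3×2 = 6; each union adds +2; each star adds +2
Total: 6 + 2 + 2 = 10 states


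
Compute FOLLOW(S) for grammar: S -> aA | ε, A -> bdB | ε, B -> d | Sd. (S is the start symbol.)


$ ∈ FOLLOW(S). For each A -> αBβ: add FIRST(β)\{ε} to FOLLOW(B); if β nullable, add FOLLOW(A).
FOLLOW(S) = {$, d}


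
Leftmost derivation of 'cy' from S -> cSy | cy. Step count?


Derivation: S => cy
Steps: 1


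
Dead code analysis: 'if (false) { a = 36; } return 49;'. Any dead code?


condition is constant false, so the whole block is unreachable
Dead: 'if (false) { a = 36; }'


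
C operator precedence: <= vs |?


'<=' is relational (level 7); '|' is bitwise OR (level 3)
Higher level binds tighter
'<=' has higher precedence than '|'


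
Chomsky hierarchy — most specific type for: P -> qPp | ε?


Single nonterminal LHS, but q^n p^n is not regular
Classification: Type 2 (Context-Free)


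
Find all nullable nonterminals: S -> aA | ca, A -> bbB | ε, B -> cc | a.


A nonterminal is nullable iff some alternative derives ε (directly, or every symbol in it is nullable)
Nullable: {A}


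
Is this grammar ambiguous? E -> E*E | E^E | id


'id*id^id' has two parse trees (no precedence encoded between * and ^)
Ambiguous


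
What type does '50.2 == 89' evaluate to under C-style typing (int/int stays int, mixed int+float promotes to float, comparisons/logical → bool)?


Operand types: float == int
Rule: comparison yields bool
Result type: bool


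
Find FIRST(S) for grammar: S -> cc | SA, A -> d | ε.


Per alternative of S: FIRST(cc) = {c}; FIRST(SA) = {c}
FIRST(S) = {c}


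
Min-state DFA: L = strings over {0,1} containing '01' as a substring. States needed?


KMP-style automaton: 2 progress states + 1 absorbing accept = 3
Minimal DFA: 3 states


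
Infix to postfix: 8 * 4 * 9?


Left to right (same or higher precedence on left)
Postfix: 8 4 * 9 *


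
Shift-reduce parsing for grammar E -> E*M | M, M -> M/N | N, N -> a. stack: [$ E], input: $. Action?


start symbol E on stack, input exhausted
Action: accept


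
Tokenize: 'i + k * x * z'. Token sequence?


Scan left to right, longest-match per lexeme
Tokens: ID(i), OP(+), ID(k), OP(*), ID(x), OP(*), ID(z)


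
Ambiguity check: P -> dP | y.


right-linear, alternatives start with distinct terminals 'd' vs 'y': unique leftmost derivation
Unambiguous


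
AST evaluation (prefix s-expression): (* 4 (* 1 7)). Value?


Evaluate inner: (* 1 7) = 7
Evaluate root: (* 4 7) = 28
Result: 28


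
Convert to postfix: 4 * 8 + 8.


Left to right (same or higher precedence on left)
Postfix: 4 8 * 8 +


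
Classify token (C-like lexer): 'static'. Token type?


Pattern: reserved word
Type: KEYWORD


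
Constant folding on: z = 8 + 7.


8 + 7 = 15 at compile time
Optimized: z = 15


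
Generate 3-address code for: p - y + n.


Break into single-operator statements:
t1 = p - y
t2 = t1 + n


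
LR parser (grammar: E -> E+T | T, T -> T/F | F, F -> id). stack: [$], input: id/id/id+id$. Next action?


no handle on stack; shift 'id'
Action: shift


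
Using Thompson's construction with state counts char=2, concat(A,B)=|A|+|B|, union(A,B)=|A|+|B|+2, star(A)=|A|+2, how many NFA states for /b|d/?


Syntax tree has 2 char leaf(s), 1 union(s), 0 star(s)
chars contribute 2×2 = 4; each union adds +2; each star adds +2
Total: 4 + 2 + 0 = 6 states


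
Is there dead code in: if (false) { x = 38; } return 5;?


condition is constant false, so the whole block is unreachable
Dead: 'if (false) { x = 38; }'


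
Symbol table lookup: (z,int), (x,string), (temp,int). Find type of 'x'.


Lookup 'x' → type string


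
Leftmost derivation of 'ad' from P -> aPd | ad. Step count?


Derivation: P => ad
Steps: 1


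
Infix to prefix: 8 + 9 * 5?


'*' binds tighter: tree is (+ 8 (* 9 5))
Prefix: + 8 * 9 5


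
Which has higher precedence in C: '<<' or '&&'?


'<<' is shift (level 8); '&&' is logical AND (level 2)
Higher level binds tighter
'<<' has higher precedence than '&&'


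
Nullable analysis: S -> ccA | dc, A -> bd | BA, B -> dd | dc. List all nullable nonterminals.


A nonterminal is nullable iff some alternative derives ε (directly, or every symbol in it is nullable)
Nullable: {}


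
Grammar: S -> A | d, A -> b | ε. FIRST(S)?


Per alternative of S: FIRST(A) = {b, ε}; FIRST(d) = {d}
FIRST(S) = {b, d, ε}


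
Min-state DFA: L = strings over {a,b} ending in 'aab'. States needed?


Track the longest suffix of input matching a prefix of 'aab': 4 classes (prefixes of length 0..3)
Minimal DFA: 4 states


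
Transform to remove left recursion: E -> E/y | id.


Left-recursive alternatives: E/y; non-recursive: id
Introduce E': E -> idE', E' -> /yE' | ε


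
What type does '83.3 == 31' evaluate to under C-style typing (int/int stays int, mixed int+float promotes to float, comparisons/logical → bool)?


Operand types: float == int
Rule: comparison yields bool
Result type: bool


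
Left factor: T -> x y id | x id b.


Common prefix: 'x'
Factored: T -> x T', T' -> y id | id b


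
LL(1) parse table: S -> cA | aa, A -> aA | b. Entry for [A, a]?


For [A, a]: 'a' ∈ FIRST(aA)
Entry: A -> aA


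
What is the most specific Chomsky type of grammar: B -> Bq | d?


Left-linear: every RHS is a terminal or one nonterminal followed by a terminal
Classification: Type 3 (Regular)


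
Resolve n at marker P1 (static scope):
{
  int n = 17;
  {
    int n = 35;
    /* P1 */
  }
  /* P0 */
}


n declared in the same block as P1
n = 35


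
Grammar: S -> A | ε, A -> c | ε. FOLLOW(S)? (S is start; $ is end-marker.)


$ ∈ FOLLOW(S). For each A -> αBβ: add FIRST(β)\{ε} to FOLLOW(B); if β nullable, add FOLLOW(A).
FOLLOW(S) = {$}


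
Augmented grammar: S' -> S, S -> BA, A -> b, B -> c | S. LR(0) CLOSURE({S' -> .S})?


Start: S' -> .S
For each item with dot before a nonterminal B, add B -> .γ for every B-production
Closure: [S' -> .S, S -> .BA, B -> .c, B -> .S]


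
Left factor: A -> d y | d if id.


Common prefix: 'd'
Factored: A -> d A', A' -> y | if id


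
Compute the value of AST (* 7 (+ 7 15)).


Evaluate inner: (+ 7 15) = 22
Evaluate root: (* 7 22) = 154
Result: 154


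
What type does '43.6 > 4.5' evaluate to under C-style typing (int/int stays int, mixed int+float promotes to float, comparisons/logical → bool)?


Operand types: float > float
Rule: comparison yields bool
Result type: bool


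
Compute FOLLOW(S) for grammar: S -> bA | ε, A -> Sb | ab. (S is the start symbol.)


$ ∈ FOLLOW(S). For each A -> αBβ: add FIRST(β)\{ε} to FOLLOW(B); if β nullable, add FOLLOW(A).
FOLLOW(S) = {$, b}


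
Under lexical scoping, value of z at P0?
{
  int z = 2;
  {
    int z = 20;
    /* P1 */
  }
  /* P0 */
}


z declared in the same block as P0
z = 2


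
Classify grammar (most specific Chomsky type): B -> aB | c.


Right-linear: every RHS is a terminal or a terminal followed by one nonterminal
Classification: Type 3 (Regular)


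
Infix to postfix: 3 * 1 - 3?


Left to right (same or higher precedence on left)
Postfix: 3 1 * 3 -


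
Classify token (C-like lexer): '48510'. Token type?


Pattern: digits only
Type: INTEGER_LITERAL


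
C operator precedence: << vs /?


'/' is multiplicative (level 10); '<<' is shift (level 8)
Higher level binds tighter
'/' has higher precedence than '<<'


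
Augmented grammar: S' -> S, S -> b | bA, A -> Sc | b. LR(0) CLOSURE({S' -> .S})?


Start: S' -> .S
For each item with dot before a nonterminal B, add B -> .γ for every B-production
Closure: [S' -> .S, S -> .b, S -> .bA]


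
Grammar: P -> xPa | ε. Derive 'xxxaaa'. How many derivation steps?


Derivation: P => xPa => xxPaa => xxxPaaa => xxxaaa
Steps: 4


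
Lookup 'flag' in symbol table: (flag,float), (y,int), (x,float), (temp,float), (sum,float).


Lookup 'flag' → type float


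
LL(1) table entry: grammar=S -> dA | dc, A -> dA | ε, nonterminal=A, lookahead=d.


For [A, d]: 'd' ∈ FIRST(dA)
Entry: A -> dA


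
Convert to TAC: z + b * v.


Break into single-operator statements:
t1 = b * v
t2 = z + t1


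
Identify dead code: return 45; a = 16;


statement follows a return and is unreachable
Dead: 'a = 16'


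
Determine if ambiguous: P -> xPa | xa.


balanced x^n…a^n: each string has a unique parse
Unambiguous


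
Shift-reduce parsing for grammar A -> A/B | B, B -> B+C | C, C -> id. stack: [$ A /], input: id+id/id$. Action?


no handle ('A/' is not any RHS); shift 'id'
Action: shift


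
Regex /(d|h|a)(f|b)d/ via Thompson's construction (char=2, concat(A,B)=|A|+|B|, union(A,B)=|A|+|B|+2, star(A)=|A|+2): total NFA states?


Syntax tree has 6 char leaf(s), 3 union(s), 0 star(s)
chars contribute 6×2 = 12; each union adds +2; each star adds +2
Total: 12 + 6 + 0 = 18 states


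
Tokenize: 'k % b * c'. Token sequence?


Scan left to right, longest-match per lexeme
Tokens: ID(k), OP(%), ID(b), OP(*), ID(c)


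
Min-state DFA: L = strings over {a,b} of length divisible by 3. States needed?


Track length mod 3: states 0..2, accept at 0
Minimal DFA: 3 states


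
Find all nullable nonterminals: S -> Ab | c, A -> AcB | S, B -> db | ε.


A nonterminal is nullable iff some alternative derives ε (directly, or every symbol in it is nullable)
Nullable: {B}


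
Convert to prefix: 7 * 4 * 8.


left-to-right (same/higher precedence on left): tree is (* (* 7 4) 8)
Prefix: * * 7 4 8


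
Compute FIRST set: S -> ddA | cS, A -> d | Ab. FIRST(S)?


Per alternative of S: FIRST(ddA) = {d}; FIRST(cS) = {c}
FIRST(S) = {c, d}


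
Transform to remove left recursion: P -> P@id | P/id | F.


Left-recursive alternatives: P@id, P/id; non-recursive: F
Introduce P': P -> FP', P' -> @idP' | /idP' | ε


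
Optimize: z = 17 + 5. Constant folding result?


17 + 5 = 22 at compile time
Optimized: z = 22


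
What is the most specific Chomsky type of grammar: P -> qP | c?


Right-linear: every RHS is a terminal or a terminal followed by one nonterminal
Classification: Type 3 (Regular)


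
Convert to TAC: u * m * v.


Break into single-operator statements:
t1 = u * m
t2 = t1 * v


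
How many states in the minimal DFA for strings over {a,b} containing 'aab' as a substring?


KMP-style automaton: 3 progress states + 1 absorbing accept = 4
Minimal DFA: 4 states


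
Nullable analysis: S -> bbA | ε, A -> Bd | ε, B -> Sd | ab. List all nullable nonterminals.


A nonterminal is nullable iff some alternative derives ε (directly, or every symbol in it is nullable)
Nullable: {A, S}


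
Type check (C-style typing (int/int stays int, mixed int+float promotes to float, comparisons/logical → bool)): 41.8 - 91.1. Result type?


Operand types: float - float
Rule: mixed int/float promotes to float; int/int stays int
Result type: float


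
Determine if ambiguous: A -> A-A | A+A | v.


'v-v+v' has two parse trees (no precedence encoded between - and +)
Ambiguous


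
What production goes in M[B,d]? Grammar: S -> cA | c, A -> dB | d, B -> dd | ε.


For [B, d]: 'd' ∈ FIRST(dd)
Entry: B -> dd


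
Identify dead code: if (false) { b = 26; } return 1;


condition is constant false, so the whole block is unreachable
Dead: 'if (false) { b = 26; }'


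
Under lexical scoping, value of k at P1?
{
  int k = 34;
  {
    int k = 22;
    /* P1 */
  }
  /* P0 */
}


k declared in the same block as P1
k = 22


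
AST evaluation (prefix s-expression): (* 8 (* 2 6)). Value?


Evaluate inner: (* 2 6) = 12
Evaluate root: (* 8 12) = 96
Result: 96


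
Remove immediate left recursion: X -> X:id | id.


Left-recursive alternatives: X:id; non-recursive: id
Introduce X': X -> idX', X' -> :idX' | ε


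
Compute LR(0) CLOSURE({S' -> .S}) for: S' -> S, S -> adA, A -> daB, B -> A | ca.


Start: S' -> .S
For each item with dot before a nonterminal B, add B -> .γ for every B-production
Closure: [S' -> .S, S -> .adA]


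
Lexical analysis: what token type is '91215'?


Pattern: digits only
Type: INTEGER_LITERAL


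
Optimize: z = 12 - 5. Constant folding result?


12 - 5 = 7 at compile time
Optimized: z = 7


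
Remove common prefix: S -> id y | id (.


Common prefix: 'id'
Factored: S -> id S', S' -> y | (


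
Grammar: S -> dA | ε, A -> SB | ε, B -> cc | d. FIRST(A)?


Per alternative of A: FIRST(SB) = {c, d}; FIRST(ε) = {ε}
FIRST(A) = {c, d, ε}


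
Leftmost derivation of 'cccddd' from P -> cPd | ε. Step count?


Derivation: P => cPd => ccPdd => cccPddd => cccddd
Steps: 4


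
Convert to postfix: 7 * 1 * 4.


Left to right (same or higher precedence on left)
Postfix: 7 1 * 4 *


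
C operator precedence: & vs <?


'<' is relational (level 7); '&' is bitwise AND (level 5)
Higher level binds tighter
'<' has higher precedence than '&'


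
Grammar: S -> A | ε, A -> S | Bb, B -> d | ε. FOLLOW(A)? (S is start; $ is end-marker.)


$ ∈ FOLLOW(S). For each A -> αBβ: add FIRST(β)\{ε} to FOLLOW(B); if β nullable, add FOLLOW(A).
FOLLOW(A) = {$}


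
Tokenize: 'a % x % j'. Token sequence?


Scan left to right, longest-match per lexeme
Tokens: ID(a), OP(%), ID(x), OP(%), ID(j)


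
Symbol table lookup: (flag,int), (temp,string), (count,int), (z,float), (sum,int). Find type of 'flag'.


Lookup 'flag' → type int


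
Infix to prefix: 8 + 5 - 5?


left-to-right (same/higher precedence on left): tree is (- (+ 8 5) 5)
Prefix: - + 8 5 5


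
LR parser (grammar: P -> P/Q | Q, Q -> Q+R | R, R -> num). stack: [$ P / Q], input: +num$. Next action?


'+' can extend Q; shift to build Q -> Q+R
Action: shift


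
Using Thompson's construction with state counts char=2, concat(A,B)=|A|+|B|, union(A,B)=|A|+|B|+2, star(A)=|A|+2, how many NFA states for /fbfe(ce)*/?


Syntax tree has 6 char leaf(s), 0 union(s), 1 star(s)
chars contribute 6×2 = 12; each union adds +2; each star adds +2
Total: 12 + 0 + 2 = 14 states


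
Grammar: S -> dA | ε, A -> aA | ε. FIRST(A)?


Per alternative of A: FIRST(aA) = {a}; FIRST(ε) = {ε}
FIRST(A) = {a, ε}


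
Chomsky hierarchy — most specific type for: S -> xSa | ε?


Single nonterminal LHS, but x^n a^n is not regular
Classification: Type 2 (Context-Free)


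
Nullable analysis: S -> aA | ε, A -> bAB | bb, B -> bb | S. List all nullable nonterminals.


A nonterminal is nullable iff some alternative derives ε (directly, or every symbol in it is nullable)
Nullable: {B, S}


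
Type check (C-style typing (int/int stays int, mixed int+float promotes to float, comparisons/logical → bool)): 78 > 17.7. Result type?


Operand types: int > float
Rule: comparison yields bool
Result type: bool


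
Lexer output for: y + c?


Scan left to right, longest-match per lexeme
Tokens: ID(y), OP(+), ID(c)


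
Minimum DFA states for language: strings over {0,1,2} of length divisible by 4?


Track length mod 4: states 0..3, accept at 0
Minimal DFA: 4 states


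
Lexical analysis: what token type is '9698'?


Pattern: digits only
Type: INTEGER_LITERAL


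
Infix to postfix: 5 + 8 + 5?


Left to right (same or higher precedence on left)
Postfix: 5 8 + 5 +


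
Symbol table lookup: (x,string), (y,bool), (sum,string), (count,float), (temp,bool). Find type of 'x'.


Lookup 'x' → type string


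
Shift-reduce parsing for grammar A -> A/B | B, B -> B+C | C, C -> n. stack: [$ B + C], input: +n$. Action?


handle 'B+C' on top
Action: reduce (B -> B+C)


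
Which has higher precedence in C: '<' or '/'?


'/' is multiplicative (level 10); '<' is relational (level 7)
Higher level binds tighter
'/' has higher precedence than '<'


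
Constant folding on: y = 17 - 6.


17 - 6 = 11 at compile time
Optimized: y = 11


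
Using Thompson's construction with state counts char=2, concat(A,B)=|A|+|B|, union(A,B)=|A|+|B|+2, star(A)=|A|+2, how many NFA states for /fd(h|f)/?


Syntax tree has 4 char leaf(s), 1 union(s), 0 star(s)
chars contribute 4×2 = 8; each union adds +2; each star adds +2
Total: 8 + 2 + 0 = 10 states


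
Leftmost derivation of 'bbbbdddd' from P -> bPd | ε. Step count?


Derivation: P => bPd => bbPdd => bbbPddd => bbbbPdddd => bbbbdddd
Steps: 5


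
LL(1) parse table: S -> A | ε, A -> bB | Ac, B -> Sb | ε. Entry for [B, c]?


For [B, c]: ε is nullable and 'c' ∈ FOLLOW(B)
Entry: B -> ε


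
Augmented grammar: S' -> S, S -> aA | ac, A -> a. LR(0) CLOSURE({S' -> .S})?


Start: S' -> .S
For each item with dot before a nonterminal B, add B -> .γ for every B-production
Closure: [S' -> .S, S -> .aA, S -> .ac]


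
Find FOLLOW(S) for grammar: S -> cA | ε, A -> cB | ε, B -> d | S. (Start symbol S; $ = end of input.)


$ ∈ FOLLOW(S). For each A -> αBβ: add FIRST(β)\{ε} to FOLLOW(B); if β nullable, add FOLLOW(A).
FOLLOW(S) = {$}


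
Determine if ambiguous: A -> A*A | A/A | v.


'v*v/v' has two parse trees (no precedence encoded between * and /)
Ambiguous


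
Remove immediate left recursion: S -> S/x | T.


Left-recursive alternatives: S/x; non-recursive: T
Introduce S': S -> TS', S' -> /xS' | ε


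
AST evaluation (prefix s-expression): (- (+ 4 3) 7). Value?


Evaluate inner: (+ 4 3) = 7
Evaluate root: (- 7 7) = 0
Result: 0


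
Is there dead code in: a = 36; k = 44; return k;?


a is assigned but never read
Dead: 'a = 36'


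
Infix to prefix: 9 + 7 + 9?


left-to-right (same/higher precedence on left): tree is (+ (+ 9 7) 9)
Prefix: + + 9 7 9


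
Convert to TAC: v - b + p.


Break into single-operator statements:
t1 = v - b
t2 = t1 + p


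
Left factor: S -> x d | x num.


Common prefix: 'x'
Factored: S -> x S', S' -> d | num


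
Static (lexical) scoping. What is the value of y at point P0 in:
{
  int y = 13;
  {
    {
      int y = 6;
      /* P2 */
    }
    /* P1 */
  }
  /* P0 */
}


y declared in the same block as P0
y = 13


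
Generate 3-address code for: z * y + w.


Break into single-operator statements:
t1 = z * y
t2 = t1 + w


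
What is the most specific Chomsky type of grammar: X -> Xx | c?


Left-linear: every RHS is a terminal or one nonterminal followed by a terminal
Classification: Type 3 (Regular)


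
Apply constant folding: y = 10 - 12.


10 - 12 = -2 at compile time
Optimized: y = -2


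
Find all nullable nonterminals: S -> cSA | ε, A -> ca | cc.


A nonterminal is nullable iff some alternative derives ε (directly, or every symbol in it is nullable)
Nullable: {S}


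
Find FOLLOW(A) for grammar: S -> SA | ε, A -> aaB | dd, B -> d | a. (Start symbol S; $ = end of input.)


$ ∈ FOLLOW(S). For each A -> αBβ: add FIRST(β)\{ε} to FOLLOW(B); if β nullable, add FOLLOW(A).
FOLLOW(A) = {$, a, d}


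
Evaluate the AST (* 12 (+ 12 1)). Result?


Evaluate inner: (+ 12 1) = 13
Evaluate root: (* 12 13) = 156
Result: 156


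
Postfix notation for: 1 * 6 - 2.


Left to right (same or higher precedence on left)
Postfix: 1 6 * 2 -


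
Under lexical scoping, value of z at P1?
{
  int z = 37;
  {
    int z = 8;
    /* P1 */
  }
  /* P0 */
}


z declared in the same block as P1
z = 8


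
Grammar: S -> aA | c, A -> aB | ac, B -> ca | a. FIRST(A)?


Per alternative of A: FIRST(aB) = {a}; FIRST(ac) = {a}
FIRST(A) = {a}


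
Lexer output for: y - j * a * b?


Scan left to right, longest-match per lexeme
Tokens: ID(y), OP(-), ID(j), OP(*), ID(a), OP(*), ID(b)


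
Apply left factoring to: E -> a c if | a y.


Common prefix: 'a'
Factored: E -> a E', E' -> c if | y


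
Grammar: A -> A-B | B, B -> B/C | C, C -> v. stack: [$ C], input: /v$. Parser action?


'C' (not preceded by B/) is the handle for B -> C
Action: reduce (B -> C)


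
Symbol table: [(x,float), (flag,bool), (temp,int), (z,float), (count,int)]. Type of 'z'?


Lookup 'z' → type float


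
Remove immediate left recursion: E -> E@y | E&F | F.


Left-recursive alternatives: E@y, E&F; non-recursive: F
Introduce E': E -> FE', E' -> @yE' | &FE' | ε


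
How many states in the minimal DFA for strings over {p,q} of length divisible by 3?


Track length mod 3: states 0..2, accept at 0
Minimal DFA: 3 states


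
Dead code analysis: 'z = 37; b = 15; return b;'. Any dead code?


z is assigned but never read
Dead: 'z = 37'


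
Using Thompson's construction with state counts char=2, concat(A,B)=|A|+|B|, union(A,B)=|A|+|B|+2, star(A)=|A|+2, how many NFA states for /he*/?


Syntax tree has 2 char leaf(s), 0 union(s), 1 star(s)
chars contribute 2×2 = 4; each union adds +2; each star adds +2
Total: 4 + 0 + 2 = 6 states


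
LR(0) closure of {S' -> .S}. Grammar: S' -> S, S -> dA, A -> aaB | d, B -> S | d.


Start: S' -> .S
For each item with dot before a nonterminal B, add B -> .γ for every B-production
Closure: [S' -> .S, S -> .dA]


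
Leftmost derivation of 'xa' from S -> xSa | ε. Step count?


Derivation: S => xSa => xa
Steps: 2


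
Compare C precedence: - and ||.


'-' is additive (level 9); '||' is logical OR (level 1)
Higher level binds tighter
'-' has higher precedence than '||'


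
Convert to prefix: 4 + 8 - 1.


left-to-right (same/higher precedence on left): tree is (- (+ 4 8) 1)
Prefix: - + 4 8 1


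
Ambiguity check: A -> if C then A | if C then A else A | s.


dangling else: 'if C then if C then s else s' parses two ways
Ambiguous


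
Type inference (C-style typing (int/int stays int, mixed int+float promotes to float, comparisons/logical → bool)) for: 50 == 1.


Operand types: int == int
Rule: comparison yields bool
Result type: bool


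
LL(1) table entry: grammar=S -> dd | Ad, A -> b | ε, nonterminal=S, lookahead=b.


For [S, b]: 'b' ∈ FIRST(Ad)
Entry: S -> Ad


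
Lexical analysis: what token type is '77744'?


Pattern: digits only
Type: INTEGER_LITERAL


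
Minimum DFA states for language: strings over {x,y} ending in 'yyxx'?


Track the longest suffix of input matching a prefix of 'yyxx': 5 classes (prefixes of length 0..4)
Minimal DFA: 5 states


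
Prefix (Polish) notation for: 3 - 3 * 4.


'*' binds tighter: tree is (- 3 (* 3 4))
Prefix: - 3 * 3 4


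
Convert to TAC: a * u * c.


Break into single-operator statements:
t1 = a * u
t2 = t1 * c


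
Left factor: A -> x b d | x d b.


Common prefix: 'x'
Factored: A -> x A', A' -> b d | d b


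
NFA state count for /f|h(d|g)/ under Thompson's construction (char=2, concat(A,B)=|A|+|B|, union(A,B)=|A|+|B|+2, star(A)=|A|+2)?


Syntax tree has 4 char leaf(s), 2 union(s), 0 star(s)
chars contribute 4×2 = 8; each union adds +2; each star adds +2
Total: 8 + 4 + 0 = 12 states


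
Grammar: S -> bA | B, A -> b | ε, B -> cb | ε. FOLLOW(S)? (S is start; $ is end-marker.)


$ ∈ FOLLOW(S). For each A -> αBβ: add FIRST(β)\{ε} to FOLLOW(B); if β nullable, add FOLLOW(A).
FOLLOW(S) = {$}


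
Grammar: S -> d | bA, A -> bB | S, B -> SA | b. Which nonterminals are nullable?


A nonterminal is nullable iff some alternative derives ε (directly, or every symbol in it is nullable)
Nullable: {}


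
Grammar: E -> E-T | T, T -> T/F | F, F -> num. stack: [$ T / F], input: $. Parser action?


handle 'T/F' on top
Action: reduce (T -> T/F)


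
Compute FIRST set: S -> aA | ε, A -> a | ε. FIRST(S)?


Per alternative of S: FIRST(aA) = {a}; FIRST(ε) = {ε}
FIRST(S) = {a, ε}


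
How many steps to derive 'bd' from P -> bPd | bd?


Derivation: P => bd
Steps: 1


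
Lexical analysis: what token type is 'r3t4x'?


Pattern: letter/underscore followed by alphanumerics, not a keyword
Type: IDENTIFIER


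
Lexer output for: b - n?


Scan left to right, longest-match per lexeme
Tokens: ID(b), OP(-), ID(n)


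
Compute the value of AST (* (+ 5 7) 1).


Evaluate inner: (+ 5 7) = 12
Evaluate root: (* 12 1) = 12
Result: 12


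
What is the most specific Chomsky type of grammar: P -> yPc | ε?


Single nonterminal LHS, but y^n c^n is not regular
Classification: Type 2 (Context-Free)


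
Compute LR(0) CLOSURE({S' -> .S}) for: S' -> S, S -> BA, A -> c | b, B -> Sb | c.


Start: S' -> .S
For each item with dot before a nonterminal B, add B -> .γ for every B-production
Closure: [S' -> .S, S -> .BA, B -> .Sb, B -> .c]


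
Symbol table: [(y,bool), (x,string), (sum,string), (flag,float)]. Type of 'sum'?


Lookup 'sum' → type string


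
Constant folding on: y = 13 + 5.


13 + 5 = 18 at compile time
Optimized: y = 18


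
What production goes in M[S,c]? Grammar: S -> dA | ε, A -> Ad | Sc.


For [S, c]: ε is nullable and 'c' ∈ FOLLOW(S)
Entry: S -> ε


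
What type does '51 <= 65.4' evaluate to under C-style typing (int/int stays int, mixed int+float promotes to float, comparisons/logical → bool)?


Operand types: int <= float
Rule: comparison yields bool
Result type: bool


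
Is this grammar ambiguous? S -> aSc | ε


balanced a^n…c^n: each string has a unique parse
Unambiguous


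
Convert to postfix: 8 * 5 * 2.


Left to right (same or higher precedence on left)
Postfix: 8 5 * 2 *


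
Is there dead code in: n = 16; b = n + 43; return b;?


n is read by b's definition; b is returned
No dead code


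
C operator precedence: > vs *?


'*' is multiplicative (level 10); '>' is relational (level 7)
Higher level binds tighter
'*' has higher precedence than '>'


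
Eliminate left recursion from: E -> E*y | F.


Left-recursive alternatives: E*y; non-recursive: F
Introduce E': E -> FE', E' -> *yE' | ε


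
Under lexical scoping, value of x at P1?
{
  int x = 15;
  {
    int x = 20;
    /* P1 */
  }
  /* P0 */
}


x declared in the same block as P1
x = 20


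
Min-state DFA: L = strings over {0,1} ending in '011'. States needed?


Track the longest suffix of input matching a prefix of '011': 4 classes (prefixes of length 0..3)
Minimal DFA: 4 states


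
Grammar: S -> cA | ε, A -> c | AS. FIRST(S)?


Per alternative of S: FIRST(cA) = {c}; FIRST(ε) = {ε}
FIRST(S) = {c, ε}


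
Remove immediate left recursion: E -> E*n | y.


Left-recursive alternatives: E*n; non-recursive: y
Introduce E': E -> yE', E' -> *nE' | ε


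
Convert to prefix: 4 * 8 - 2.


left-to-right (same/higher precedence on left): tree is (- (* 4 8) 2)
Prefix: - * 4 8 2


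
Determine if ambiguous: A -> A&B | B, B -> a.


precedence layered via separate nonterminal B: deterministic
Unambiguous


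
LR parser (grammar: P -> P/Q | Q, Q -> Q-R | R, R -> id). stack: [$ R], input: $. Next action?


'R' (not preceded by Q-) is the handle for Q -> R
Action: reduce (Q -> R)


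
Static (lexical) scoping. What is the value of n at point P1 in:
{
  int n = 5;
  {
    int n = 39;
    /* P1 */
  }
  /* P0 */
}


n declared in the same block as P1
n = 39


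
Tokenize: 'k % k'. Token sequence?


Scan left to right, longest-match per lexeme
Tokens: ID(k), OP(%), ID(k)


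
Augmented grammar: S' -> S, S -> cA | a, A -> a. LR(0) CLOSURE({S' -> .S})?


Start: S' -> .S
For each item with dot before a nonterminal B, add B -> .γ for every B-production
Closure: [S' -> .S, S -> .cA, S -> .a]


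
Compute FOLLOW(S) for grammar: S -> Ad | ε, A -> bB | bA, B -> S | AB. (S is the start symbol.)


$ ∈ FOLLOW(S). For each A -> αBβ: add FIRST(β)\{ε} to FOLLOW(B); if β nullable, add FOLLOW(A).
FOLLOW(S) = {$, b, d}


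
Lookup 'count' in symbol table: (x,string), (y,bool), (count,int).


Lookup 'count' → type int


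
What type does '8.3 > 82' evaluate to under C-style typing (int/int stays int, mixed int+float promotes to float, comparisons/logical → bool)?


Operand types: float > int
Rule: comparison yields bool
Result type: bool


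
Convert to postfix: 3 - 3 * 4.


* has higher precedence, evaluate 3*4 first
Postfix: 3 3 4 * -


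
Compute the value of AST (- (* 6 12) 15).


Evaluate inner: (* 6 12) = 72
Evaluate root: (- 72 15) = 57
Result: 57


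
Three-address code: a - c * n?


Break into single-operator statements:
t1 = c * n
t2 = a - t1


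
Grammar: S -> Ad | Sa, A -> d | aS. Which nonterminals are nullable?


A nonterminal is nullable iff some alternative derives ε (directly, or every symbol in it is nullable)
Nullable: {}


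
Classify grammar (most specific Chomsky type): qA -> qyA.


LHS has context (more than one symbol) and |LHS| ≤ |RHS|
Classification: Type 1 (Context-Sensitive)


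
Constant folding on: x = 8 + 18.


8 + 18 = 26 at compile time
Optimized: x = 26


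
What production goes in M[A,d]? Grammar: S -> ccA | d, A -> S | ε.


For [A, d]: 'd' ∈ FIRST(S)
Entry: A -> S


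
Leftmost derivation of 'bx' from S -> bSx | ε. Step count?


Derivation: S => bSx => bx
Steps: 2


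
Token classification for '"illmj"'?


Pattern: double-quoted sequence
Type: STRING_LITERAL


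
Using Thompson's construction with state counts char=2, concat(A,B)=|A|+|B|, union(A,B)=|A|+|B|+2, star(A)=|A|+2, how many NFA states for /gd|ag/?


Syntax tree has 4 char leaf(s), 1 union(s), 0 star(s)
chars contribute 4×2 = 8; each union adds +2; each star adds +2
Total: 8 + 2 + 0 = 10 states


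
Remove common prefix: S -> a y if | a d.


Common prefix: 'a'
Factored: S -> a S', S' -> y if | d


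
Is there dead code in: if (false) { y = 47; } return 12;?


condition is constant false, so the whole block is unreachable
Dead: 'if (false) { y = 47; }'


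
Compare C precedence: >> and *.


'*' is multiplicative (level 10); '>>' is shift (level 8)
Higher level binds tighter
'*' has higher precedence than '>>'


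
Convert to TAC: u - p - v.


Break into single-operator statements:
t1 = u - p
t2 = t1 - v


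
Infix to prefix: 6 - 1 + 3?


left-to-right (same/higher precedence on left): tree is (+ (- 6 1) 3)
Prefix: + - 6 1 3


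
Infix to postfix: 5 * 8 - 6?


Left to right (same or higher precedence on left)
Postfix: 5 8 * 6 -


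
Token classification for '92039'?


Pattern: digits only
Type: INTEGER_LITERAL


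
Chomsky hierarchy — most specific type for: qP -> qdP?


LHS has context (more than one symbol) and |LHS| ≤ |RHS|
Classification: Type 1 (Context-Sensitive)


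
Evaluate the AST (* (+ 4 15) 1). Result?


Evaluate inner: (+ 4 15) = 19
Evaluate root: (* 19 1) = 19
Result: 19


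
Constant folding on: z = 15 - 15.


15 - 15 = 0 at compile time
Optimized: z = 0


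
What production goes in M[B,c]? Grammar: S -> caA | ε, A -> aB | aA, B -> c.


For [B, c]: 'c' ∈ FIRST(c)
Entry: B -> c


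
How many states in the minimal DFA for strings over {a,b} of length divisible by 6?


Track length mod 6: states 0..5, accept at 0
Minimal DFA: 6 states


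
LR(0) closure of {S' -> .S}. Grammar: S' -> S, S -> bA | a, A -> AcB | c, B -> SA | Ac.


Start: S' -> .S
For each item with dot before a nonterminal B, add B -> .γ for every B-production
Closure: [S' -> .S, S -> .bA, S -> .a]


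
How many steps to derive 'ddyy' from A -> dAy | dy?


Derivation: A => dAy => ddyy
Steps: 2


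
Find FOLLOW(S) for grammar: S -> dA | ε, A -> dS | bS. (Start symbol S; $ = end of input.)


$ ∈ FOLLOW(S). For each A -> αBβ: add FIRST(β)\{ε} to FOLLOW(B); if β nullable, add FOLLOW(A).
FOLLOW(S) = {$}


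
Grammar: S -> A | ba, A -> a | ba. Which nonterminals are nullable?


A nonterminal is nullable iff some alternative derives ε (directly, or every symbol in it is nullable)
Nullable: {}


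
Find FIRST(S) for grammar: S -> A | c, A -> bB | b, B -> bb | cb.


Per alternative of S: FIRST(A) = {b}; FIRST(c) = {c}
FIRST(S) = {b, c}


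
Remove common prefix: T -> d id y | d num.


Common prefix: 'd'
Factored: T -> d T', T' -> id y | num


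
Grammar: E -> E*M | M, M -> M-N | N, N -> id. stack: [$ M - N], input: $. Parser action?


handle 'M-N' on top
Action: reduce (M -> M-N)


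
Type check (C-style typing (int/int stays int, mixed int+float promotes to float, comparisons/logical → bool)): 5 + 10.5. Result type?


Operand types: int + float
Rule: mixed int/float promotes to float; int/int stays int
Result type: float


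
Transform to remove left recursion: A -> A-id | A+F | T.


Left-recursive alternatives: A-id, A+F; non-recursive: T
Introduce A': A -> TA', A' -> -idA' | +FA' | ε


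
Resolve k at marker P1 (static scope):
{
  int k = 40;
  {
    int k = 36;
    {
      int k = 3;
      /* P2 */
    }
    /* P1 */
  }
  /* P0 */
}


k declared in the same block as P1
k = 36


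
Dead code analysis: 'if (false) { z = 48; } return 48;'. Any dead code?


condition is constant false, so the whole block is unreachable
Dead: 'if (false) { z = 48; }'


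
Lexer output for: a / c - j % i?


Scan left to right, longest-match per lexeme
Tokens: ID(a), OP(/), ID(c), OP(-), ID(j), OP(%), ID(i)


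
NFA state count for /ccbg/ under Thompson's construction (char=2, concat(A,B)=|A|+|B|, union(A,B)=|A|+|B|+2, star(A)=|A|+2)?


Syntax tree has 4 char leaf(s), 0 union(s), 0 star(s)
chars contribute 4×2 = 8; each union adds +2; each star adds +2
Total: 8 + 0 + 0 = 8 states


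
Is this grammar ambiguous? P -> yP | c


right-linear, alternatives start with distinct terminals 'y' vs 'c': unique leftmost derivation
Unambiguous


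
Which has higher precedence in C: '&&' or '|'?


'|' is bitwise OR (level 3); '&&' is logical AND (level 2)
Higher level binds tighter
'|' has higher precedence than '&&'


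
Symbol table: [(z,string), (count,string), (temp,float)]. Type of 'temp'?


Lookup 'temp' → type float


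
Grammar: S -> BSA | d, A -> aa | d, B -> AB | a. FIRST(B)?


Per alternative of B: FIRST(AB) = {a, d}; FIRST(a) = {a}
FIRST(B) = {a, d}


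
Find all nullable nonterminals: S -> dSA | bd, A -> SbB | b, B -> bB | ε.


A nonterminal is nullable iff some alternative derives ε (directly, or every symbol in it is nullable)
Nullable: {B}


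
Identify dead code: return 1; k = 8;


statement follows a return and is unreachable
Dead: 'k = 8'


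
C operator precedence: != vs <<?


'<<' is shift (level 8); '!=' is equality (level 6)
Higher level binds tighter
'<<' has higher precedence than '!='


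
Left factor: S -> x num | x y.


Common prefix: 'x'
Factored: S -> x S', S' -> num | y
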